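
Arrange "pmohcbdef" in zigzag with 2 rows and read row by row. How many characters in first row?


Zigzag "pmohcbdef" into 2 rows:
Placing characters:
  'p' => row 0
  'm' => row 1
  'o' => row 0
  'h' => row 1
  'c' => row 0
  'b' => row 1
  'd' => row 0
  'e' => row 1
  'f' => row 0
Rows:
  Row 0: "pocdf"
  Row 1: "mhbe"
First row length: 5

5


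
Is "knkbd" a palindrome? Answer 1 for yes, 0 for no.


Input: knkbd
Reversed: dbknk
  Compare pos 0 ('k') with pos 4 ('d'): MISMATCH
  Compare pos 1 ('n') with pos 3 ('b'): MISMATCH
Result: not a palindrome

0


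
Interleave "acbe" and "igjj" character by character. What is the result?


Interleaving "acbe" and "igjj":
  Position 0: 'a' from first, 'i' from second => "ai"
  Position 1: 'c' from first, 'g' from second => "cg"
  Position 2: 'b' from first, 'j' from second => "bj"
  Position 3: 'e' from first, 'j' from second => "ej"
Result: aicgbjej

aicgbjej


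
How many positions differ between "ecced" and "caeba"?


Comparing "ecced" and "caeba" position by position:
  Position 0: 'e' vs 'c' => DIFFER
  Position 1: 'c' vs 'a' => DIFFER
  Position 2: 'c' vs 'e' => DIFFER
  Position 3: 'e' vs 'b' => DIFFER
  Position 4: 'd' vs 'a' => DIFFER
Positions that differ: 5

5


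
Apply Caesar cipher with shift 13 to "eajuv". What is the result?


Caesar cipher: shift "eajuv" by 13
  'e' (pos 4) + 13 = pos 17 = 'r'
  'a' (pos 0) + 13 = pos 13 = 'n'
  'j' (pos 9) + 13 = pos 22 = 'w'
  'u' (pos 20) + 13 = pos 7 = 'h'
  'v' (pos 21) + 13 = pos 8 = 'i'
Result: rnwhi

rnwhi


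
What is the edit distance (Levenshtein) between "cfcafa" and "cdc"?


Computing edit distance: "cfcafa" -> "cdc"
DP table:
           c    d    c
      0    1    2    3
  c   1    0    1    2
  f   2    1    1    2
  c   3    2    2    1
  a   4    3    3    2
  f   5    4    4    3
  a   6    5    5    4
Edit distance = dp[6][3] = 4

4


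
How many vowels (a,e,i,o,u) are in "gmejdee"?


Input: gmejdee
Checking each character:
  'g' at position 0: consonant
  'm' at position 1: consonant
  'e' at position 2: vowel (running total: 1)
  'j' at position 3: consonant
  'd' at position 4: consonant
  'e' at position 5: vowel (running total: 2)
  'e' at position 6: vowel (running total: 3)
Total vowels: 3

3


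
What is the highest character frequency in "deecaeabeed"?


Input: deecaeabeed
Character counts:
  'a': 2
  'b': 1
  'c': 1
  'd': 2
  'e': 5
Maximum frequency: 5

5


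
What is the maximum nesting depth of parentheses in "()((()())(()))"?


Input: "()((()())(()))"
Tracking depth:
  Position 0 '(': depth becomes 1
  Position 1 ')': depth becomes 0
  Position 2 '(': depth becomes 1
  Position 3 '(': depth becomes 2
  Position 4 '(': depth becomes 3
  Position 5 ')': depth becomes 2
  Position 6 '(': depth becomes 3
  Position 7 ')': depth becomes 2
  Position 8 ')': depth becomes 1
  Position 9 '(': depth becomes 2
  Position 10 '(': depth becomes 3
  Position 11 ')': depth becomes 2
  Position 12 ')': depth becomes 1
  Position 13 ')': depth becomes 0
Maximum depth reached: 3

3


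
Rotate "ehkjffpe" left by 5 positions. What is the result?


Input: "ehkjffpe", rotate left by 5
First 5 characters: "ehkjf"
Remaining characters: "fpe"
Concatenate remaining + first: "fpe" + "ehkjf" = "fpeehkjf"

fpeehkjf


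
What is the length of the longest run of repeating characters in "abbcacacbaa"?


Input: "abbcacacbaa"
Scanning for longest run:
  Position 1 ('b'): new char, reset run to 1
  Position 2 ('b'): continues run of 'b', length=2
  Position 3 ('c'): new char, reset run to 1
  Position 4 ('a'): new char, reset run to 1
  Position 5 ('c'): new char, reset run to 1
  Position 6 ('a'): new char, reset run to 1
  Position 7 ('c'): new char, reset run to 1
  Position 8 ('b'): new char, reset run to 1
  Position 9 ('a'): new char, reset run to 1
  Position 10 ('a'): continues run of 'a', length=2
Longest run: 'b' with length 2

2


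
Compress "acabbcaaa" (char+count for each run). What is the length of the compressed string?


Input: acabbcaaa
Runs:
  'a' x 1 => "a1"
  'c' x 1 => "c1"
  'a' x 1 => "a1"
  'b' x 2 => "b2"
  'c' x 1 => "c1"
  'a' x 3 => "a3"
Compressed: "a1c1a1b2c1a3"
Compressed length: 12

12


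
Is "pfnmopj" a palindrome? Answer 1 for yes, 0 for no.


Input: pfnmopj
Reversed: jpomnfp
  Compare pos 0 ('p') with pos 6 ('j'): MISMATCH
  Compare pos 1 ('f') with pos 5 ('p'): MISMATCH
  Compare pos 2 ('n') with pos 4 ('o'): MISMATCH
Result: not a palindrome

0


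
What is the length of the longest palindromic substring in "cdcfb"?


Input: "cdcfb"
Checking substrings for palindromes:
  [0:3] "cdc" (len 3) => palindrome
Longest palindromic substring: "cdc" with length 3

3


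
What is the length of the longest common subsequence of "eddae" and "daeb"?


LCS of "eddae" and "daeb"
DP table:
           d    a    e    b
      0    0    0    0    0
  e   0    0    0    1    1
  d   0    1    1    1    1
  d   0    1    1    1    1
  a   0    1    2    2    2
  e   0    1    2    3    3
LCS length = dp[5][4] = 3

3


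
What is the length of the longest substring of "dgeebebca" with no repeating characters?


Input: "dgeebebca"
Sliding window (track last position of each char):
  Position 0 ('d'): window [0,0] length 1 -- new best
  Position 1 ('g'): window [0,1] length 2 -- new best
  Position 2 ('e'): window [0,2] length 3 -- new best
  Position 3 ('e'): repeat (last at 2), move window start to 3
  Position 3 ('e'): window [3,3] length 1
  Position 4 ('b'): window [3,4] length 2
  Position 5 ('e'): repeat (last at 3), move window start to 4
  Position 5 ('e'): window [4,5] length 2
  Position 6 ('b'): repeat (last at 4), move window start to 5
  Position 6 ('b'): window [5,6] length 2
  Position 7 ('c'): window [5,7] length 3
  Position 8 ('a'): window [5,8] length 4 -- new best
Longest substring with no repeats: "ebca" with length 4

4


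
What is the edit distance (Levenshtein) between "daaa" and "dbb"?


Computing edit distance: "daaa" -> "dbb"
DP table:
           d    b    b
      0    1    2    3
  d   1    0    1    2
  a   2    1    1    2
  a   3    2    2    2
  a   4    3    3    3
Edit distance = dp[4][3] = 3

3


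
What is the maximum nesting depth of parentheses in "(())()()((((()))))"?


Input: "(())()()((((()))))"
Tracking depth:
  Position 0 '(': depth becomes 1
  Position 1 '(': depth becomes 2
  Position 2 ')': depth becomes 1
  Position 3 ')': depth becomes 0
  Position 4 '(': depth becomes 1
  Position 5 ')': depth becomes 0
  Position 6 '(': depth becomes 1
  Position 7 ')': depth becomes 0
  Position 8 '(': depth becomes 1
  Position 9 '(': depth becomes 2
  Position 10 '(': depth becomes 3
  Position 11 '(': depth becomes 4
  Position 12 '(': depth becomes 5
  Position 13 ')': depth becomes 4
  Position 14 ')': depth becomes 3
  Position 15 ')': depth becomes 2
  Position 16 ')': depth becomes 1
  Position 17 ')': depth becomes 0
Maximum depth reached: 5

5


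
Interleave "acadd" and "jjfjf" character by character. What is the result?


Interleaving "acadd" and "jjfjf":
  Position 0: 'a' from first, 'j' from second => "aj"
  Position 1: 'c' from first, 'j' from second => "cj"
  Position 2: 'a' from first, 'f' from second => "af"
  Position 3: 'd' from first, 'j' from second => "dj"
  Position 4: 'd' from first, 'f' from second => "df"
Result: ajcjafdjdf

ajcjafdjdf


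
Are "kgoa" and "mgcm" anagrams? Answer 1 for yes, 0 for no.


Strings: "kgoa", "mgcm"
Sorted first:  agko
Sorted second: cgmm
Differ at position 0: 'a' vs 'c' => not anagrams

0


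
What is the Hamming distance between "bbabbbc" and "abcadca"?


Comparing "bbabbbc" and "abcadca" position by position:
  Position 0: 'b' vs 'a' => differ
  Position 1: 'b' vs 'b' => same
  Position 2: 'a' vs 'c' => differ
  Position 3: 'b' vs 'a' => differ
  Position 4: 'b' vs 'd' => differ
  Position 5: 'b' vs 'c' => differ
  Position 6: 'c' vs 'a' => differ
Total differences (Hamming distance): 6

6


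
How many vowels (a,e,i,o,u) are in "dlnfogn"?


Input: dlnfogn
Checking each character:
  'd' at position 0: consonant
  'l' at position 1: consonant
  'n' at position 2: consonant
  'f' at position 3: consonant
  'o' at position 4: vowel (running total: 1)
  'g' at position 5: consonant
  'n' at position 6: consonant
Total vowels: 1

1


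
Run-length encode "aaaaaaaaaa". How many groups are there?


Input: aaaaaaaaaa
Scanning for consecutive runs:
  Group 1: 'a' x 10 (positions 0-9)
Total groups: 1

1


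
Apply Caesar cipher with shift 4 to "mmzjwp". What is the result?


Caesar cipher: shift "mmzjwp" by 4
  'm' (pos 12) + 4 = pos 16 = 'q'
  'm' (pos 12) + 4 = pos 16 = 'q'
  'z' (pos 25) + 4 = pos 3 = 'd'
  'j' (pos 9) + 4 = pos 13 = 'n'
  'w' (pos 22) + 4 = pos 0 = 'a'
  'p' (pos 15) + 4 = pos 19 = 't'
Result: qqdnat

qqdnat


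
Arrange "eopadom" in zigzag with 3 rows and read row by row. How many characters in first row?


Zigzag "eopadom" into 3 rows:
Placing characters:
  'e' => row 0
  'o' => row 1
  'p' => row 2
  'a' => row 1
  'd' => row 0
  'o' => row 1
  'm' => row 2
Rows:
  Row 0: "ed"
  Row 1: "oao"
  Row 2: "pm"
First row length: 2

2


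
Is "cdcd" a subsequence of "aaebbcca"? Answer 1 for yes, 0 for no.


Check if "cdcd" is a subsequence of "aaebbcca"
Greedy scan:
  Position 0 ('a'): no match needed
  Position 1 ('a'): no match needed
  Position 2 ('e'): no match needed
  Position 3 ('b'): no match needed
  Position 4 ('b'): no match needed
  Position 5 ('c'): matches sub[0] = 'c'
  Position 6 ('c'): no match needed
  Position 7 ('a'): no match needed
Only matched 1/4 characters => not a subsequence

0


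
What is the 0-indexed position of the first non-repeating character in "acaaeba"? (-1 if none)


Input: acaaeba
Character frequencies:
  'a': 4
  'b': 1
  'c': 1
  'e': 1
Scanning left to right for freq == 1:
  Position 0 ('a'): freq=4, skip
  Position 1 ('c'): unique! => answer = 1

1


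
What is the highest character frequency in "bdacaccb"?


Input: bdacaccb
Character counts:
  'a': 2
  'b': 2
  'c': 3
  'd': 1
Maximum frequency: 3

3


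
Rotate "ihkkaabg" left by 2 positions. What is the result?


Input: "ihkkaabg", rotate left by 2
First 2 characters: "ih"
Remaining characters: "kkaabg"
Concatenate remaining + first: "kkaabg" + "ih" = "kkaabgih"

kkaabgih


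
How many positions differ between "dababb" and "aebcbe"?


Comparing "dababb" and "aebcbe" position by position:
  Position 0: 'd' vs 'a' => DIFFER
  Position 1: 'a' vs 'e' => DIFFER
  Position 2: 'b' vs 'b' => same
  Position 3: 'a' vs 'c' => DIFFER
  Position 4: 'b' vs 'b' => same
  Position 5: 'b' vs 'e' => DIFFER
Positions that differ: 4

4


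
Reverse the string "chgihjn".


Input: chgihjn
Reading characters right to left:
  Position 6: 'n'
  Position 5: 'j'
  Position 4: 'h'
  Position 3: 'i'
  Position 2: 'g'
  Position 1: 'h'
  Position 0: 'c'
Reversed: njhighc

njhighc


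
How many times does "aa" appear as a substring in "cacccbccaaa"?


Searching for "aa" in "cacccbccaaa"
Scanning each position:
  Position 0: "ca" => no
  Position 1: "ac" => no
  Position 2: "cc" => no
  Position 3: "cc" => no
  Position 4: "cb" => no
  Position 5: "bc" => no
  Position 6: "cc" => no
  Position 7: "ca" => no
  Position 8: "aa" => MATCH
  Position 9: "aa" => MATCH
Total occurrences: 2

2


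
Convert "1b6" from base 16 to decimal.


Input: "1b6" in base 16
Positional expansion:
  Digit '1' (value 1) x 16^2 = 256
  Digit 'b' (value 11) x 16^1 = 176
  Digit '6' (value 6) x 16^0 = 6
Sum = 438

438


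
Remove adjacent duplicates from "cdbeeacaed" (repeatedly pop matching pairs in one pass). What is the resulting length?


Input: cdbeeacaed
Stack-based adjacent duplicate removal:
  Read 'c': push. Stack: c
  Read 'd': push. Stack: cd
  Read 'b': push. Stack: cdb
  Read 'e': push. Stack: cdbe
  Read 'e': matches stack top 'e' => pop. Stack: cdb
  Read 'a': push. Stack: cdba
  Read 'c': push. Stack: cdbac
  Read 'a': push. Stack: cdbaca
  Read 'e': push. Stack: cdbacae
  Read 'd': push. Stack: cdbacaed
Final stack: "cdbacaed" (length 8)

8


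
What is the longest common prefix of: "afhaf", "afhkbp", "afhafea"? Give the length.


Words: afhaf, afhkbp, afhafea
  Position 0: all 'a' => match
  Position 1: all 'f' => match
  Position 2: all 'h' => match
  Position 3: ('a', 'k', 'a') => mismatch, stop
LCP = "afh" (length 3)

3


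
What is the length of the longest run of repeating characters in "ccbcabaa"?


Input: "ccbcabaa"
Scanning for longest run:
  Position 1 ('c'): continues run of 'c', length=2
  Position 2 ('b'): new char, reset run to 1
  Position 3 ('c'): new char, reset run to 1
  Position 4 ('a'): new char, reset run to 1
  Position 5 ('b'): new char, reset run to 1
  Position 6 ('a'): new char, reset run to 1
  Position 7 ('a'): continues run of 'a', length=2
Longest run: 'c' with length 2

2


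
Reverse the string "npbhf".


Input: npbhf
Reading characters right to left:
  Position 4: 'f'
  Position 3: 'h'
  Position 2: 'b'
  Position 1: 'p'
  Position 0: 'n'
Reversed: fhbpn

fhbpn


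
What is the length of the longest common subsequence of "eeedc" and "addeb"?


LCS of "eeedc" and "addeb"
DP table:
           a    d    d    e    b
      0    0    0    0    0    0
  e   0    0    0    0    1    1
  e   0    0    0    0    1    1
  e   0    0    0    0    1    1
  d   0    0    1    1    1    1
  c   0    0    1    1    1    1
LCS length = dp[5][5] = 1

1


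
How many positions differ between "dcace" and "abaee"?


Comparing "dcace" and "abaee" position by position:
  Position 0: 'd' vs 'a' => DIFFER
  Position 1: 'c' vs 'b' => DIFFER
  Position 2: 'a' vs 'a' => same
  Position 3: 'c' vs 'e' => DIFFER
  Position 4: 'e' vs 'e' => same
Positions that differ: 3

3


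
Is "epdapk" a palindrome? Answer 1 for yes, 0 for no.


Input: epdapk
Reversed: kpadpe
  Compare pos 0 ('e') with pos 5 ('k'): MISMATCH
  Compare pos 1 ('p') with pos 4 ('p'): match
  Compare pos 2 ('d') with pos 3 ('a'): MISMATCH
Result: not a palindrome

0


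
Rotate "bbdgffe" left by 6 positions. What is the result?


Input: "bbdgffe", rotate left by 6
First 6 characters: "bbdgff"
Remaining characters: "e"
Concatenate remaining + first: "e" + "bbdgff" = "ebbdgff"

ebbdgff


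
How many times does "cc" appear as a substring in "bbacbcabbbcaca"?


Searching for "cc" in "bbacbcabbbcaca"
Scanning each position:
  Position 0: "bb" => no
  Position 1: "ba" => no
  Position 2: "ac" => no
  Position 3: "cb" => no
  Position 4: "bc" => no
  Position 5: "ca" => no
  Position 6: "ab" => no
  Position 7: "bb" => no
  Position 8: "bb" => no
  Position 9: "bc" => no
  Position 10: "ca" => no
  Position 11: "ac" => no
  Position 12: "ca" => no
Total occurrences: 0

0


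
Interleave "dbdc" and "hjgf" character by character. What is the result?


Interleaving "dbdc" and "hjgf":
  Position 0: 'd' from first, 'h' from second => "dh"
  Position 1: 'b' from first, 'j' from second => "bj"
  Position 2: 'd' from first, 'g' from second => "dg"
  Position 3: 'c' from first, 'f' from second => "cf"
Result: dhbjdgcf

dhbjdgcf


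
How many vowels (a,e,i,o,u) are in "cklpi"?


Input: cklpi
Checking each character:
  'c' at position 0: consonant
  'k' at position 1: consonant
  'l' at position 2: consonant
  'p' at position 3: consonant
  'i' at position 4: vowel (running total: 1)
Total vowels: 1

1


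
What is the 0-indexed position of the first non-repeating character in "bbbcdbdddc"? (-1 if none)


Input: bbbcdbdddc
Character frequencies:
  'b': 4
  'c': 2
  'd': 4
Scanning left to right for freq == 1:
  Position 0 ('b'): freq=4, skip
  Position 1 ('b'): freq=4, skip
  Position 2 ('b'): freq=4, skip
  Position 3 ('c'): freq=2, skip
  Position 4 ('d'): freq=4, skip
  Position 5 ('b'): freq=4, skip
  Position 6 ('d'): freq=4, skip
  Position 7 ('d'): freq=4, skip
  Position 8 ('d'): freq=4, skip
  Position 9 ('c'): freq=2, skip
  No unique character found => answer = -1

-1


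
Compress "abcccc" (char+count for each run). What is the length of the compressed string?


Input: abcccc
Runs:
  'a' x 1 => "a1"
  'b' x 1 => "b1"
  'c' x 4 => "c4"
Compressed: "a1b1c4"
Compressed length: 6

6


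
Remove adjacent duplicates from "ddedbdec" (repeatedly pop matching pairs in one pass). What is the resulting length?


Input: ddedbdec
Stack-based adjacent duplicate removal:
  Read 'd': push. Stack: d
  Read 'd': matches stack top 'd' => pop. Stack: (empty)
  Read 'e': push. Stack: e
  Read 'd': push. Stack: ed
  Read 'b': push. Stack: edb
  Read 'd': push. Stack: edbd
  Read 'e': push. Stack: edbde
  Read 'c': push. Stack: edbdec
Final stack: "edbdec" (length 6)

6


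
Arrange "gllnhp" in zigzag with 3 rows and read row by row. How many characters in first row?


Zigzag "gllnhp" into 3 rows:
Placing characters:
  'g' => row 0
  'l' => row 1
  'l' => row 2
  'n' => row 1
  'h' => row 0
  'p' => row 1
Rows:
  Row 0: "gh"
  Row 1: "lnp"
  Row 2: "l"
First row length: 2

2


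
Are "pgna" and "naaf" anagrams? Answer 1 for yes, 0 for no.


Strings: "pgna", "naaf"
Sorted first:  agnp
Sorted second: aafn
Differ at position 1: 'g' vs 'a' => not anagrams

0


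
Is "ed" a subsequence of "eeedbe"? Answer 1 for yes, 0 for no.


Check if "ed" is a subsequence of "eeedbe"
Greedy scan:
  Position 0 ('e'): matches sub[0] = 'e'
  Position 1 ('e'): no match needed
  Position 2 ('e'): no match needed
  Position 3 ('d'): matches sub[1] = 'd'
  Position 4 ('b'): no match needed
  Position 5 ('e'): no match needed
All 2 characters matched => is a subsequence

1


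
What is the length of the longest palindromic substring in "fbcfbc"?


Input: "fbcfbc"
Checking substrings for palindromes:
  No multi-char palindromic substrings found
Longest palindromic substring: "f" with length 1

1


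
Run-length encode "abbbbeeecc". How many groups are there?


Input: abbbbeeecc
Scanning for consecutive runs:
  Group 1: 'a' x 1 (positions 0-0)
  Group 2: 'b' x 4 (positions 1-4)
  Group 3: 'e' x 3 (positions 5-7)
  Group 4: 'c' x 2 (positions 8-9)
Total groups: 4

4


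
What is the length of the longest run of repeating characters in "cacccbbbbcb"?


Input: "cacccbbbbcb"
Scanning for longest run:
  Position 1 ('a'): new char, reset run to 1
  Position 2 ('c'): new char, reset run to 1
  Position 3 ('c'): continues run of 'c', length=2
  Position 4 ('c'): continues run of 'c', length=3
  Position 5 ('b'): new char, reset run to 1
  Position 6 ('b'): continues run of 'b', length=2
  Position 7 ('b'): continues run of 'b', length=3
  Position 8 ('b'): continues run of 'b', length=4
  Position 9 ('c'): new char, reset run to 1
  Position 10 ('b'): new char, reset run to 1
Longest run: 'b' with length 4

4


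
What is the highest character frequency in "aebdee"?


Input: aebdee
Character counts:
  'a': 1
  'b': 1
  'd': 1
  'e': 3
Maximum frequency: 3

3


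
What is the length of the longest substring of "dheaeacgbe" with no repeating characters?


Input: "dheaeacgbe"
Sliding window (track last position of each char):
  Position 0 ('d'): window [0,0] length 1 -- new best
  Position 1 ('h'): window [0,1] length 2 -- new best
  Position 2 ('e'): window [0,2] length 3 -- new best
  Position 3 ('a'): window [0,3] length 4 -- new best
  Position 4 ('e'): repeat (last at 2), move window start to 3
  Position 4 ('e'): window [3,4] length 2
  Position 5 ('a'): repeat (last at 3), move window start to 4
  Position 5 ('a'): window [4,5] length 2
  Position 6 ('c'): window [4,6] length 3
  Position 7 ('g'): window [4,7] length 4
  Position 8 ('b'): window [4,8] length 5 -- new best
  Position 9 ('e'): repeat (last at 4), move window start to 5
  Position 9 ('e'): window [5,9] length 5
Longest substring with no repeats: "eacgb" with length 5

5


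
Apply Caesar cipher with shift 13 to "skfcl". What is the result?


Caesar cipher: shift "skfcl" by 13
  's' (pos 18) + 13 = pos 5 = 'f'
  'k' (pos 10) + 13 = pos 23 = 'x'
  'f' (pos 5) + 13 = pos 18 = 's'
  'c' (pos 2) + 13 = pos 15 = 'p'
  'l' (pos 11) + 13 = pos 24 = 'y'
Result: fxspy

fxspy


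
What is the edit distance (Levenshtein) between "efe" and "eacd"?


Computing edit distance: "efe" -> "eacd"
DP table:
           e    a    c    d
      0    1    2    3    4
  e   1    0    1    2    3
  f   2    1    1    2    3
  e   3    2    2    2    3
Edit distance = dp[3][4] = 3

3


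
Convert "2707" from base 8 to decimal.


Input: "2707" in base 8
Positional expansion:
  Digit '2' (value 2) x 8^3 = 1024
  Digit '7' (value 7) x 8^2 = 448
  Digit '0' (value 0) x 8^1 = 0
  Digit '7' (value 7) x 8^0 = 7
Sum = 1479

1479


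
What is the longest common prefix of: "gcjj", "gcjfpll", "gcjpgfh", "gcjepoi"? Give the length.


Words: gcjj, gcjfpll, gcjpgfh, gcjepoi
  Position 0: all 'g' => match
  Position 1: all 'c' => match
  Position 2: all 'j' => match
  Position 3: ('j', 'f', 'p', 'e') => mismatch, stop
LCP = "gcj" (length 3)

3


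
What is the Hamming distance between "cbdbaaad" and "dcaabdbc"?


Comparing "cbdbaaad" and "dcaabdbc" position by position:
  Position 0: 'c' vs 'd' => differ
  Position 1: 'b' vs 'c' => differ
  Position 2: 'd' vs 'a' => differ
  Position 3: 'b' vs 'a' => differ
  Position 4: 'a' vs 'b' => differ
  Position 5: 'a' vs 'd' => differ
  Position 6: 'a' vs 'b' => differ
  Position 7: 'd' vs 'c' => differ
Total differences (Hamming distance): 8

8


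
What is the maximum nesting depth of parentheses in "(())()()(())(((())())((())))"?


Input: "(())()()(())(((())())((())))"
Tracking depth:
  Position 0 '(': depth becomes 1
  Position 1 '(': depth becomes 2
  Position 2 ')': depth becomes 1
  Position 3 ')': depth becomes 0
  Position 4 '(': depth becomes 1
  Position 5 ')': depth becomes 0
  Position 6 '(': depth becomes 1
  Position 7 ')': depth becomes 0
  Position 8 '(': depth becomes 1
  Position 9 '(': depth becomes 2
  Position 10 ')': depth becomes 1
  Position 11 ')': depth becomes 0
  Position 12 '(': depth becomes 1
  Position 13 '(': depth becomes 2
  Position 14 '(': depth becomes 3
  Position 15 '(': depth becomes 4
  Position 16 ')': depth becomes 3
  Position 17 ')': depth becomes 2
  Position 18 '(': depth becomes 3
  Position 19 ')': depth becomes 2
  Position 20 ')': depth becomes 1
  Position 21 '(': depth becomes 2
  Position 22 '(': depth becomes 3
  Position 23 '(': depth becomes 4
  Position 24 ')': depth becomes 3
  Position 25 ')': depth becomes 2
  Position 26 ')': depth becomes 1
  Position 27 ')': depth becomes 0
Maximum depth reached: 4

4


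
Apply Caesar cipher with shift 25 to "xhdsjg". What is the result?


Caesar cipher: shift "xhdsjg" by 25
  'x' (pos 23) + 25 = pos 22 = 'w'
  'h' (pos 7) + 25 = pos 6 = 'g'
  'd' (pos 3) + 25 = pos 2 = 'c'
  's' (pos 18) + 25 = pos 17 = 'r'
  'j' (pos 9) + 25 = pos 8 = 'i'
  'g' (pos 6) + 25 = pos 5 = 'f'
Result: wgcrif

wgcrif


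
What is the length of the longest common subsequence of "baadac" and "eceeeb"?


LCS of "baadac" and "eceeeb"
DP table:
           e    c    e    e    e    b
      0    0    0    0    0    0    0
  b   0    0    0    0    0    0    1
  a   0    0    0    0    0    0    1
  a   0    0    0    0    0    0    1
  d   0    0    0    0    0    0    1
  a   0    0    0    0    0    0    1
  c   0    0    1    1    1    1    1
LCS length = dp[6][6] = 1

1


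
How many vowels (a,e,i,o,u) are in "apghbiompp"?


Input: apghbiompp
Checking each character:
  'a' at position 0: vowel (running total: 1)
  'p' at position 1: consonant
  'g' at position 2: consonant
  'h' at position 3: consonant
  'b' at position 4: consonant
  'i' at position 5: vowel (running total: 2)
  'o' at position 6: vowel (running total: 3)
  'm' at position 7: consonant
  'p' at position 8: consonant
  'p' at position 9: consonant
Total vowels: 3

3


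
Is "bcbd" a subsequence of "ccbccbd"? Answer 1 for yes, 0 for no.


Check if "bcbd" is a subsequence of "ccbccbd"
Greedy scan:
  Position 0 ('c'): no match needed
  Position 1 ('c'): no match needed
  Position 2 ('b'): matches sub[0] = 'b'
  Position 3 ('c'): matches sub[1] = 'c'
  Position 4 ('c'): no match needed
  Position 5 ('b'): matches sub[2] = 'b'
  Position 6 ('d'): matches sub[3] = 'd'
All 4 characters matched => is a subsequence

1


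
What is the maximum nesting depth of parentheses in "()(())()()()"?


Input: "()(())()()()"
Tracking depth:
  Position 0 '(': depth becomes 1
  Position 1 ')': depth becomes 0
  Position 2 '(': depth becomes 1
  Position 3 '(': depth becomes 2
  Position 4 ')': depth becomes 1
  Position 5 ')': depth becomes 0
  Position 6 '(': depth becomes 1
  Position 7 ')': depth becomes 0
  Position 8 '(': depth becomes 1
  Position 9 ')': depth becomes 0
  Position 10 '(': depth becomes 1
  Position 11 ')': depth becomes 0
Maximum depth reached: 2

2


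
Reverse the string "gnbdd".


Input: gnbdd
Reading characters right to left:
  Position 4: 'd'
  Position 3: 'd'
  Position 2: 'b'
  Position 1: 'n'
  Position 0: 'g'
Reversed: ddbng

ddbng


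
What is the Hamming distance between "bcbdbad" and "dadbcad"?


Comparing "bcbdbad" and "dadbcad" position by position:
  Position 0: 'b' vs 'd' => differ
  Position 1: 'c' vs 'a' => differ
  Position 2: 'b' vs 'd' => differ
  Position 3: 'd' vs 'b' => differ
  Position 4: 'b' vs 'c' => differ
  Position 5: 'a' vs 'a' => same
  Position 6: 'd' vs 'd' => same
Total differences (Hamming distance): 5

5


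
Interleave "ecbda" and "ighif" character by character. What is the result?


Interleaving "ecbda" and "ighif":
  Position 0: 'e' from first, 'i' from second => "ei"
  Position 1: 'c' from first, 'g' from second => "cg"
  Position 2: 'b' from first, 'h' from second => "bh"
  Position 3: 'd' from first, 'i' from second => "di"
  Position 4: 'a' from first, 'f' from second => "af"
Result: eicgbhdiaf

eicgbhdiaf


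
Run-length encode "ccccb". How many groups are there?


Input: ccccb
Scanning for consecutive runs:
  Group 1: 'c' x 4 (positions 0-3)
  Group 2: 'b' x 1 (positions 4-4)
Total groups: 2

2


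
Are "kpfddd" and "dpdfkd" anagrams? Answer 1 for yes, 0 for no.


Strings: "kpfddd", "dpdfkd"
Sorted first:  dddfkp
Sorted second: dddfkp
Sorted forms match => anagrams

1


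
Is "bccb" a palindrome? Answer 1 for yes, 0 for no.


Input: bccb
Reversed: bccb
  Compare pos 0 ('b') with pos 3 ('b'): match
  Compare pos 1 ('c') with pos 2 ('c'): match
Result: palindrome

1


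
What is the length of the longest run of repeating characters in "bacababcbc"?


Input: "bacababcbc"
Scanning for longest run:
  Position 1 ('a'): new char, reset run to 1
  Position 2 ('c'): new char, reset run to 1
  Position 3 ('a'): new char, reset run to 1
  Position 4 ('b'): new char, reset run to 1
  Position 5 ('a'): new char, reset run to 1
  Position 6 ('b'): new char, reset run to 1
  Position 7 ('c'): new char, reset run to 1
  Position 8 ('b'): new char, reset run to 1
  Position 9 ('c'): new char, reset run to 1
Longest run: 'b' with length 1

1


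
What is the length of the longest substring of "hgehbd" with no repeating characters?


Input: "hgehbd"
Sliding window (track last position of each char):
  Position 0 ('h'): window [0,0] length 1 -- new best
  Position 1 ('g'): window [0,1] length 2 -- new best
  Position 2 ('e'): window [0,2] length 3 -- new best
  Position 3 ('h'): repeat (last at 0), move window start to 1
  Position 3 ('h'): window [1,3] length 3
  Position 4 ('b'): window [1,4] length 4 -- new best
  Position 5 ('d'): window [1,5] length 5 -- new best
Longest substring with no repeats: "gehbd" with length 5

5


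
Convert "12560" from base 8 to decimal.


Input: "12560" in base 8
Positional expansion:
  Digit '1' (value 1) x 8^4 = 4096
  Digit '2' (value 2) x 8^3 = 1024
  Digit '5' (value 5) x 8^2 = 320
  Digit '6' (value 6) x 8^1 = 48
  Digit '0' (value 0) x 8^0 = 0
Sum = 5488

5488


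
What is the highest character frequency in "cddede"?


Input: cddede
Character counts:
  'c': 1
  'd': 3
  'e': 2
Maximum frequency: 3

3


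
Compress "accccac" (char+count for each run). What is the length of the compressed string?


Input: accccac
Runs:
  'a' x 1 => "a1"
  'c' x 4 => "c4"
  'a' x 1 => "a1"
  'c' x 1 => "c1"
Compressed: "a1c4a1c1"
Compressed length: 8

8


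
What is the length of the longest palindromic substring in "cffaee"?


Input: "cffaee"
Checking substrings for palindromes:
  [1:3] "ff" (len 2) => palindrome
  [4:6] "ee" (len 2) => palindrome
Longest palindromic substring: "ff" with length 2

2


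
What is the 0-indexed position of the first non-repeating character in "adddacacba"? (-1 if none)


Input: adddacacba
Character frequencies:
  'a': 4
  'b': 1
  'c': 2
  'd': 3
Scanning left to right for freq == 1:
  Position 0 ('a'): freq=4, skip
  Position 1 ('d'): freq=3, skip
  Position 2 ('d'): freq=3, skip
  Position 3 ('d'): freq=3, skip
  Position 4 ('a'): freq=4, skip
  Position 5 ('c'): freq=2, skip
  Position 6 ('a'): freq=4, skip
  Position 7 ('c'): freq=2, skip
  Position 8 ('b'): unique! => answer = 8

8


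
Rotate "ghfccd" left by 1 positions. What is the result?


Input: "ghfccd", rotate left by 1
First 1 characters: "g"
Remaining characters: "hfccd"
Concatenate remaining + first: "hfccd" + "g" = "hfccdg"

hfccdg


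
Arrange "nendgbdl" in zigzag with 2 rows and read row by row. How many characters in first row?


Zigzag "nendgbdl" into 2 rows:
Placing characters:
  'n' => row 0
  'e' => row 1
  'n' => row 0
  'd' => row 1
  'g' => row 0
  'b' => row 1
  'd' => row 0
  'l' => row 1
Rows:
  Row 0: "nngd"
  Row 1: "edbl"
First row length: 4

4


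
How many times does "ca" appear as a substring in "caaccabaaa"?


Searching for "ca" in "caaccabaaa"
Scanning each position:
  Position 0: "ca" => MATCH
  Position 1: "aa" => no
  Position 2: "ac" => no
  Position 3: "cc" => no
  Position 4: "ca" => MATCH
  Position 5: "ab" => no
  Position 6: "ba" => no
  Position 7: "aa" => no
  Position 8: "aa" => no
Total occurrences: 2

2


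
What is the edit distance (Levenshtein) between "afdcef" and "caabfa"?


Computing edit distance: "afdcef" -> "caabfa"
DP table:
           c    a    a    b    f    a
      0    1    2    3    4    5    6
  a   1    1    1    2    3    4    5
  f   2    2    2    2    3    3    4
  d   3    3    3    3    3    4    4
  c   4    3    4    4    4    4    5
  e   5    4    4    5    5    5    5
  f   6    5    5    5    6    5    6
Edit distance = dp[6][6] = 6

6


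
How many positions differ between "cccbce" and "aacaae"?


Comparing "cccbce" and "aacaae" position by position:
  Position 0: 'c' vs 'a' => DIFFER
  Position 1: 'c' vs 'a' => DIFFER
  Position 2: 'c' vs 'c' => same
  Position 3: 'b' vs 'a' => DIFFER
  Position 4: 'c' vs 'a' => DIFFER
  Position 5: 'e' vs 'e' => same
Positions that differ: 4

4


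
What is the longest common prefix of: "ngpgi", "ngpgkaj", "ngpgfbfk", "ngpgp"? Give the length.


Words: ngpgi, ngpgkaj, ngpgfbfk, ngpgp
  Position 0: all 'n' => match
  Position 1: all 'g' => match
  Position 2: all 'p' => match
  Position 3: all 'g' => match
  Position 4: ('i', 'k', 'f', 'p') => mismatch, stop
LCP = "ngpg" (length 4)

4


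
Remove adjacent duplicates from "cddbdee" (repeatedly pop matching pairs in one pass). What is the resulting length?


Input: cddbdee
Stack-based adjacent duplicate removal:
  Read 'c': push. Stack: c
  Read 'd': push. Stack: cd
  Read 'd': matches stack top 'd' => pop. Stack: c
  Read 'b': push. Stack: cb
  Read 'd': push. Stack: cbd
  Read 'e': push. Stack: cbde
  Read 'e': matches stack top 'e' => pop. Stack: cbd
Final stack: "cbd" (length 3)

3


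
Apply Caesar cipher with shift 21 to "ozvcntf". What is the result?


Caesar cipher: shift "ozvcntf" by 21
  'o' (pos 14) + 21 = pos 9 = 'j'
  'z' (pos 25) + 21 = pos 20 = 'u'
  'v' (pos 21) + 21 = pos 16 = 'q'
  'c' (pos 2) + 21 = pos 23 = 'x'
  'n' (pos 13) + 21 = pos 8 = 'i'
  't' (pos 19) + 21 = pos 14 = 'o'
  'f' (pos 5) + 21 = pos 0 = 'a'
Result: juqxioa

juqxioa


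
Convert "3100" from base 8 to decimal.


Input: "3100" in base 8
Positional expansion:
  Digit '3' (value 3) x 8^3 = 1536
  Digit '1' (value 1) x 8^2 = 64
  Digit '0' (value 0) x 8^1 = 0
  Digit '0' (value 0) x 8^0 = 0
Sum = 1600

1600


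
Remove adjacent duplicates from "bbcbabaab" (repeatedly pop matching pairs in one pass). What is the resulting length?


Input: bbcbabaab
Stack-based adjacent duplicate removal:
  Read 'b': push. Stack: b
  Read 'b': matches stack top 'b' => pop. Stack: (empty)
  Read 'c': push. Stack: c
  Read 'b': push. Stack: cb
  Read 'a': push. Stack: cba
  Read 'b': push. Stack: cbab
  Read 'a': push. Stack: cbaba
  Read 'a': matches stack top 'a' => pop. Stack: cbab
  Read 'b': matches stack top 'b' => pop. Stack: cba
Final stack: "cba" (length 3)

3


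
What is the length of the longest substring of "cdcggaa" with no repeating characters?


Input: "cdcggaa"
Sliding window (track last position of each char):
  Position 0 ('c'): window [0,0] length 1 -- new best
  Position 1 ('d'): window [0,1] length 2 -- new best
  Position 2 ('c'): repeat (last at 0), move window start to 1
  Position 2 ('c'): window [1,2] length 2
  Position 3 ('g'): window [1,3] length 3 -- new best
  Position 4 ('g'): repeat (last at 3), move window start to 4
  Position 4 ('g'): window [4,4] length 1
  Position 5 ('a'): window [4,5] length 2
  Position 6 ('a'): repeat (last at 5), move window start to 6
  Position 6 ('a'): window [6,6] length 1
Longest substring with no repeats: "dcg" with length 3

3


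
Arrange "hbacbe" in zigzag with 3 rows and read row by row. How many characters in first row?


Zigzag "hbacbe" into 3 rows:
Placing characters:
  'h' => row 0
  'b' => row 1
  'a' => row 2
  'c' => row 1
  'b' => row 0
  'e' => row 1
Rows:
  Row 0: "hb"
  Row 1: "bce"
  Row 2: "a"
First row length: 2

2


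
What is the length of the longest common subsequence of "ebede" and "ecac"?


LCS of "ebede" and "ecac"
DP table:
           e    c    a    c
      0    0    0    0    0
  e   0    1    1    1    1
  b   0    1    1    1    1
  e   0    1    1    1    1
  d   0    1    1    1    1
  e   0    1    1    1    1
LCS length = dp[5][4] = 1

1


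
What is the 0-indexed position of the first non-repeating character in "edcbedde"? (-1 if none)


Input: edcbedde
Character frequencies:
  'b': 1
  'c': 1
  'd': 3
  'e': 3
Scanning left to right for freq == 1:
  Position 0 ('e'): freq=3, skip
  Position 1 ('d'): freq=3, skip
  Position 2 ('c'): unique! => answer = 2

2


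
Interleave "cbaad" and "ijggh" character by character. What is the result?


Interleaving "cbaad" and "ijggh":
  Position 0: 'c' from first, 'i' from second => "ci"
  Position 1: 'b' from first, 'j' from second => "bj"
  Position 2: 'a' from first, 'g' from second => "ag"
  Position 3: 'a' from first, 'g' from second => "ag"
  Position 4: 'd' from first, 'h' from second => "dh"
Result: cibjagagdh

cibjagagdh


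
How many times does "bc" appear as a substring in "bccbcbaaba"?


Searching for "bc" in "bccbcbaaba"
Scanning each position:
  Position 0: "bc" => MATCH
  Position 1: "cc" => no
  Position 2: "cb" => no
  Position 3: "bc" => MATCH
  Position 4: "cb" => no
  Position 5: "ba" => no
  Position 6: "aa" => no
  Position 7: "ab" => no
  Position 8: "ba" => no
Total occurrences: 2

2


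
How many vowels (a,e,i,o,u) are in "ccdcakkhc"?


Input: ccdcakkhc
Checking each character:
  'c' at position 0: consonant
  'c' at position 1: consonant
  'd' at position 2: consonant
  'c' at position 3: consonant
  'a' at position 4: vowel (running total: 1)
  'k' at position 5: consonant
  'k' at position 6: consonant
  'h' at position 7: consonant
  'c' at position 8: consonant
Total vowels: 1

1


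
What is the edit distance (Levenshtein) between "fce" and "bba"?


Computing edit distance: "fce" -> "bba"
DP table:
           b    b    a
      0    1    2    3
  f   1    1    2    3
  c   2    2    2    3
  e   3    3    3    3
Edit distance = dp[3][3] = 3

3


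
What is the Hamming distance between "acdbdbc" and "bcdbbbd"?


Comparing "acdbdbc" and "bcdbbbd" position by position:
  Position 0: 'a' vs 'b' => differ
  Position 1: 'c' vs 'c' => same
  Position 2: 'd' vs 'd' => same
  Position 3: 'b' vs 'b' => same
  Position 4: 'd' vs 'b' => differ
  Position 5: 'b' vs 'b' => same
  Position 6: 'c' vs 'd' => differ
Total differences (Hamming distance): 3

3


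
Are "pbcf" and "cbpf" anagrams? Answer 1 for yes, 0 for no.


Strings: "pbcf", "cbpf"
Sorted first:  bcfp
Sorted second: bcfp
Sorted forms match => anagrams

1


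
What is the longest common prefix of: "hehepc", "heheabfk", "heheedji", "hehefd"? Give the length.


Words: hehepc, heheabfk, heheedji, hehefd
  Position 0: all 'h' => match
  Position 1: all 'e' => match
  Position 2: all 'h' => match
  Position 3: all 'e' => match
  Position 4: ('p', 'a', 'e', 'f') => mismatch, stop
LCP = "hehe" (length 4)

4


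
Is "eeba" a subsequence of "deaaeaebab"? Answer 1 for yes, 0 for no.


Check if "eeba" is a subsequence of "deaaeaebab"
Greedy scan:
  Position 0 ('d'): no match needed
  Position 1 ('e'): matches sub[0] = 'e'
  Position 2 ('a'): no match needed
  Position 3 ('a'): no match needed
  Position 4 ('e'): matches sub[1] = 'e'
  Position 5 ('a'): no match needed
  Position 6 ('e'): no match needed
  Position 7 ('b'): matches sub[2] = 'b'
  Position 8 ('a'): matches sub[3] = 'a'
  Position 9 ('b'): no match needed
All 4 characters matched => is a subsequence

1


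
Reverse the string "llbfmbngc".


Input: llbfmbngc
Reading characters right to left:
  Position 8: 'c'
  Position 7: 'g'
  Position 6: 'n'
  Position 5: 'b'
  Position 4: 'm'
  Position 3: 'f'
  Position 2: 'b'
  Position 1: 'l'
  Position 0: 'l'
Reversed: cgnbmfbll

cgnbmfbll


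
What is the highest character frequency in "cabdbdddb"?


Input: cabdbdddb
Character counts:
  'a': 1
  'b': 3
  'c': 1
  'd': 4
Maximum frequency: 4

4


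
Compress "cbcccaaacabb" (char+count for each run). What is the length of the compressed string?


Input: cbcccaaacabb
Runs:
  'c' x 1 => "c1"
  'b' x 1 => "b1"
  'c' x 3 => "c3"
  'a' x 3 => "a3"
  'c' x 1 => "c1"
  'a' x 1 => "a1"
  'b' x 2 => "b2"
Compressed: "c1b1c3a3c1a1b2"
Compressed length: 14

14


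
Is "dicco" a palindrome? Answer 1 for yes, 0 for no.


Input: dicco
Reversed: occid
  Compare pos 0 ('d') with pos 4 ('o'): MISMATCH
  Compare pos 1 ('i') with pos 3 ('c'): MISMATCH
Result: not a palindrome

0


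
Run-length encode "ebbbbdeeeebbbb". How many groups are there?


Input: ebbbbdeeeebbbb
Scanning for consecutive runs:
  Group 1: 'e' x 1 (positions 0-0)
  Group 2: 'b' x 4 (positions 1-4)
  Group 3: 'd' x 1 (positions 5-5)
  Group 4: 'e' x 4 (positions 6-9)
  Group 5: 'b' x 4 (positions 10-13)
Total groups: 5

5


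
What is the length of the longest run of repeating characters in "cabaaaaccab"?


Input: "cabaaaaccab"
Scanning for longest run:
  Position 1 ('a'): new char, reset run to 1
  Position 2 ('b'): new char, reset run to 1
  Position 3 ('a'): new char, reset run to 1
  Position 4 ('a'): continues run of 'a', length=2
  Position 5 ('a'): continues run of 'a', length=3
  Position 6 ('a'): continues run of 'a', length=4
  Position 7 ('c'): new char, reset run to 1
  Position 8 ('c'): continues run of 'c', length=2
  Position 9 ('a'): new char, reset run to 1
  Position 10 ('b'): new char, reset run to 1
Longest run: 'a' with length 4

4


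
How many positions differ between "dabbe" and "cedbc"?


Comparing "dabbe" and "cedbc" position by position:
  Position 0: 'd' vs 'c' => DIFFER
  Position 1: 'a' vs 'e' => DIFFER
  Position 2: 'b' vs 'd' => DIFFER
  Position 3: 'b' vs 'b' => same
  Position 4: 'e' vs 'c' => DIFFER
Positions that differ: 4

4
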